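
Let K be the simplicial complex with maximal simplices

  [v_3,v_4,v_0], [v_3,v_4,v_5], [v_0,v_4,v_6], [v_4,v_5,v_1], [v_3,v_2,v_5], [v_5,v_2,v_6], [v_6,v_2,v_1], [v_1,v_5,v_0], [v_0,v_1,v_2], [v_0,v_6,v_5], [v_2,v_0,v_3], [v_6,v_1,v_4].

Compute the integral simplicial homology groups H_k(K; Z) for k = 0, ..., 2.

H_0 ≅ Z,  H_1 ≅ Z/2,  H_2 = 0.

Take the total order v_0 < v_1 < v_2 < v_3 < v_4 < v_5 < v_6 on the vertex set. Then K (dimension 2) consists of the simplices:

  0-simplices (7): [v_0], [v_1], [v_2], [v_3], [v_4], [v_5], [v_6]
  1-simplices (18): (18 of them)
  2-simplices (12): (12 of them)

giving chain groups C_0 ≅ Z^7, C_1 ≅ Z^18, C_2 ≅ Z^12.

Boundary ∂_1: C_1 → C_0 is given by ∂[p,q] = [q] − [p].
As a 7×18 matrix over Z this has rank 6, with invariant factors (1,1,1,1,1,1).

Boundary ∂_2: C_2 → C_1 maps a triangle to the signed sum of its edges. For instance
  ∂[v_2,v_3,v_5] = [v_3,v_5] − [v_2,v_5] + [v_2,v_3],
  ∂[v_1,v_2,v_6] = [v_2,v_6] − [v_1,v_6] + [v_1,v_2].
The resulting 18×12 matrix has rank 12, and its Smith normal form has invariant factors (1,1,1,1,1,1,1,1,1,1,1,2).

Reading off H_k = ker ∂_k / im ∂_{k+1}:

  H_0: rank C_0 − rank ∂_1 = 7 − 6 = 1, and the invariant factors of ∂_1 are all 1, so H_0 = Z.
  H_1: rank ker ∂_1 − rank ∂_2 = (18 − 6) − 12 = 0, and ∂_2 has invariant factor 2 > 1, so H_1 = Z/2.
  H_2: rank ker ∂_2 − rank ∂_3 = (12 − 12) − 0 = 0, and there is no ∂_3, so H_2 = 0.

(K is a triangulation of the real projective plane RP^2.)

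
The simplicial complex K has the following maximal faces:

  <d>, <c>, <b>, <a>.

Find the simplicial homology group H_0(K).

H_0 = Z^4.

K has 4 vertices.
rank ∂_0 = 0, rank ∂_1 = 0 ⇒ b_0 = 4 − 0 − 0 = 4. So H_0 ≅ Z^4.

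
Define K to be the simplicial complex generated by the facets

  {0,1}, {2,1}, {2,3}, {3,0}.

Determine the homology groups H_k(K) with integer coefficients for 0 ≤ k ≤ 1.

Fix the vertex order 0 < 1 < 2 < 3 and write every simplex with vertices in increasing order. Then dim K = 1 and the simplices of K are:

  0-simplices (4): [0], [1], [2], [3]
  1-simplices (4): [0,1], [0,3], [1,2], [2,3]

Hence C_0 ≅ Z^4, C_1 ≅ Z^4.

Boundary ∂_1: C_1 → C_0 is given by ∂[p,q] = [q] − [p]. For instance
  ∂[0,3] = [3] − [0].
This gives a 4×4 integer matrix of rank 3; reducing to Smith normal form yields diagonal entries (1,1,1).

From H_k ≅ ker(∂_k) / im(∂_{k+1}) we obtain:

  H_0: rank C_0 − rank ∂_1 = 4 − 3 = 1, and the invariant factors of ∂_1 are all 1, so H_0 = Z.
  H_1: rank ker ∂_1 − rank ∂_2 = (4 − 3) − 0 = 1, and there is no ∂_2, so H_1 = Z.

As a check, the Euler characteristic is 4 − 4 = 0, which agrees with 1 − 1 = 0.
(K is a triangulation of the circle S^1.)

H_0 = Z,  H_1 = Z.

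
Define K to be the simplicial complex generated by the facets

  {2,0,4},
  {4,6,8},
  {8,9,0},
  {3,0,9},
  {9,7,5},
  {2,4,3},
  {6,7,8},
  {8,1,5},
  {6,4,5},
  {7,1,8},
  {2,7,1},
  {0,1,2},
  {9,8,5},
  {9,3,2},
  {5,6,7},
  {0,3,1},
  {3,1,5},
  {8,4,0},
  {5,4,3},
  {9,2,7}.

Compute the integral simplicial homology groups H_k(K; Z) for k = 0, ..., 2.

K has 10 vertices, 30 edges, 20 triangles.
rank ∂_0 = 0, rank ∂_1 = 9 ⇒ b_0 = 10 − 0 − 9 = 1; all invariant factors of ∂_1 are 1 so no torsion. So H_0 ≅ Z.
rank ∂_1 = 9, rank ∂_2 = 20 ⇒ b_1 = 30 − 9 − 20 = 1; ∂_2 has invariant factor(s) [2] giving torsion. So H_1 ≅ Z ⊕ Z/2.
rank ∂_2 = 20, rank ∂_3 = 0 ⇒ b_2 = 20 − 20 − 0 = 0. So H_2 ≅ 0.

H_0 = Z,  H_1 = Z ⊕ Z/2,  H_2 = 0.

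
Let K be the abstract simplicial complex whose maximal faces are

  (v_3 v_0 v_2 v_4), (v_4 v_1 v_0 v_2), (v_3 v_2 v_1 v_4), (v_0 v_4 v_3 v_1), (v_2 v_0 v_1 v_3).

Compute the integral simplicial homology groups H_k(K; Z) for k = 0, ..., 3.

K has 5 vertices, 10 edges, 10 triangles, 5 3-simplices.
rank ∂_0 = 0, rank ∂_1 = 4 ⇒ b_0 = 5 − 0 − 4 = 1; all invariant factors of ∂_1 are 1 so no torsion. So H_0 = Z.
rank ∂_1 = 4, rank ∂_2 = 6 ⇒ b_1 = 10 − 4 − 6 = 0; all invariant factors of ∂_2 are 1 so no torsion. So H_1 = 0.
rank ∂_2 = 6, rank ∂_3 = 4 ⇒ b_2 = 10 − 6 − 4 = 0; all invariant factors of ∂_3 are 1 so no torsion. So H_2 = 0.
rank ∂_3 = 4, rank ∂_4 = 0 ⇒ b_3 = 5 − 4 − 0 = 1. So H_3 = Z.

H_0 = Z,  H_1 = 0,  H_2 = 0,  H_3 = Z.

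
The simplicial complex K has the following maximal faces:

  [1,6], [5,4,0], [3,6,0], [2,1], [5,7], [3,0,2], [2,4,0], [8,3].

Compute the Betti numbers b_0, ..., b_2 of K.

We work with the vertex ordering 0 < 1 < 2 < 3 < 4 < 5 < 6 < 7 < 8. The simplices of K, each written with vertices in increasing order, are:

  0-simplices (9): [0], [1], [2], [3], [4], [5], [6], [7], [8]
  1-simplices (13): [0,2], [0,3], [0,4], [0,5], [0,6], [1,2], [1,6], [2,3], [2,4], [3,6], [3,8], [4,5], [5,7]
  2-simplices (4): [0,2,3], [0,2,4], [0,3,6], [0,4,5]

Hence C_0 ≅ Z^9, C_1 ≅ Z^13, C_2 ≅ Z^4.

∂_1: C_1 → C_0 is given by ∂[p,q] = [q] − [p]. For instance
  ∂[0,4] = [4] − [0].
This gives a 9×13 integer matrix of rank 8; reducing to Smith normal form yields diagonal entries (1,1,1,1,1,1,1,1).

The boundary map ∂_2: C_2 → C_1 sends each 2-simplex [p,q,r] to [q,r] − [p,r] + [p,q]. For instance
  ∂[0,2,3] = [2,3] − [0,3] + [0,2],
  ∂[0,3,6] = [3,6] − [0,6] + [0,3].
As a 13×4 matrix over Z this has rank 4, with invariant factors (1,1,1,1).

Now H_k = ker ∂_k / im ∂_{k+1}, so:

  H_0: rank C_0 − rank ∂_1 = 9 − 8 = 1, and the invariant factors of ∂_1 are all 1, so H_0 = Z.
  H_1: rank ker ∂_1 − rank ∂_2 = (13 − 8) − 4 = 1, and the invariant factors of ∂_2 are all 1, so H_1 = Z.
  H_2: rank ker ∂_2 − rank ∂_3 = (4 − 4) − 0 = 0, and there is no ∂_3, so H_2 = 0.

As a check, the Euler characteristic is 9 − 13 + 4 = 0, which agrees with 1 − 1 + 0 = 0.

Hence the Betti numbers are b_0 = 1, b_1 = 1, b_2 = 0.

b_0 = 1, b_1 = 1, b_2 = 0.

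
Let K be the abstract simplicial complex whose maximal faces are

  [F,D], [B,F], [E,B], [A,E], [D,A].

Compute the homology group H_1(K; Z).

H_1 = Z.

Fix the vertex order A < B < D < E < F and write every simplex with vertices in increasing order. Then dim K = 1 and the simplices of K are:

  0-simplices (5): A, B, D, E, F
  1-simplices (5): AD, AE, BE, BF, DF

giving chain groups C_0 ≅ Z^5, C_1 ≅ Z^5.

The boundary map ∂_1: C_1 → C_0 maps an edge to its endpoints' difference, ∂[p,q] = q − p.
This gives a 5×5 integer matrix of rank 4; reducing to Smith normal form yields diagonal entries (1,1,1,1).

From H_k ≅ ker(∂_k) / im(∂_{k+1}) we obtain:

  H_1: rank ker ∂_1 − rank ∂_2 = (5 − 4) − 0 = 1, and there is no ∂_2, so H_1 ≅ Z.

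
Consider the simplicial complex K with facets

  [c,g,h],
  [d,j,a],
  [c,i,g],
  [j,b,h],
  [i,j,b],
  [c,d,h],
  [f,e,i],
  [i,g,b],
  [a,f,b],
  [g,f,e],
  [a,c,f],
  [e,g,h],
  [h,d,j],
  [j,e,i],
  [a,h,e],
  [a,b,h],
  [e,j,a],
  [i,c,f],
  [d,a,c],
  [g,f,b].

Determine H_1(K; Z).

H_1 ≅ Z ⊕ Z/2.

Take the total order a < b < c < d < e < f < g < h < i < j on the vertex set. Then K (dimension 2) consists of the simplices:

  0-simplices (10): a, b, c, d, e, f, g, h, i, j
  1-simplices (30): ab, ac, ad, ae, af, ah, aj, bf, bg, bh, bi, bj, cd, cf, cg, ch, ci, dh, dj, ef, eg, eh, ei, ej, fg, fi, gh, gi, hj, ij
  2-simplices (20): abf, abh, acd, acf, adj, aeh, aej, bfg, bgi, bhj, bij, cdh, cfi, cgh, cgi, dhj, efg, efi, egh, eij

Hence C_0 ≅ Z^10, C_1 ≅ Z^30, C_2 ≅ Z^20.

The boundary map ∂_1: C_1 → C_0 is given by ∂[p,q] = [q] − [p].
The 10×30 boundary matrix has rank 9 and Smith normal form diag(1,1,1,1,1,1,1,1,1).

∂_2: C_2 → C_1 acts by ∂[p,q,r] = [q,r] − [p,r] + [p,q]. For instance
  ∂abh = bh − ah + ab,
  ∂cgh = gh − ch + cg.
The 30×20 boundary matrix has rank 20 and Smith normal form diag(1,1,1,1,1,1,1,1,1,1,1,1,1,1,1,1,1,1,1,2).

From H_k ≅ ker(∂_k) / im(∂_{k+1}) we obtain:

  H_1: rank ker ∂_1 − rank ∂_2 = (30 − 9) − 20 = 1, and ∂_2 has invariant factor 2 > 1, so H_1 ≅ Z ⊕ Z/2.

(K is a triangulation of the Klein bottle.)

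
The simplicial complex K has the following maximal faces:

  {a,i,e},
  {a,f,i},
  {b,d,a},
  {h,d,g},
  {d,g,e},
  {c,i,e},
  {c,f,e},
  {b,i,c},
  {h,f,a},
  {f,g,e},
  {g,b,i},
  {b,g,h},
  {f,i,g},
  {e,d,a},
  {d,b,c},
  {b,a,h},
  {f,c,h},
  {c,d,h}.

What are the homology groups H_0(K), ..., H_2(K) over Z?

Order the vertices as a < b < c < d < e < f < g < h < i. Listing each simplex with vertices in this order, K has dimension 2 with simplices:

  0-simplices (9): a, b, c, d, e, f, g, h, i
  1-simplices (27): ab, ad, ae, af, ah, ai, bc, bd, bg, bh, bi, cd, ce, cf, ch, ci, de, dg, dh, ef, eg, ei, fg, fh, fi, gh, gi
  2-simplices (18): abd, abh, ade, aei, afh, afi, bcd, bci, bgh, bgi, cdh, cef, cei, cfh, deg, dgh, efg, fgi

so the chain groups are C_0 ≅ Z^9, C_1 ≅ Z^27, C_2 ≅ Z^18.

∂_1: C_1 → C_0 sends each edge [p,q] (with p < q) to q − p.
As a 9×27 matrix over Z this has rank 8, with invariant factors (1,1,1,1,1,1,1,1).

∂_2: C_2 → C_1 acts by ∂[p,q,r] = [q,r] − [p,r] + [p,q]. For instance
  ∂ade = de − ae + ad,
  ∂deg = eg − dg + de.
The resulting 27×18 matrix has rank 18, and its Smith normal form has invariant factors (1,1,1,1,1,1,1,1,1,1,1,1,1,1,1,1,1,2).

Reading off H_k = ker ∂_k / im ∂_{k+1}:

  H_0: rank C_0 − rank ∂_1 = 9 − 8 = 1, and the invariant factors of ∂_1 are all 1, so H_0 ≅ Z.
  H_1: rank ker ∂_1 − rank ∂_2 = (27 − 8) − 18 = 1, and ∂_2 has invariant factor 2 > 1, so H_1 ≅ Z ⊕ Z_2.
  H_2: rank ker ∂_2 − rank ∂_3 = (18 − 18) − 0 = 0, and there is no ∂_3, so H_2 ≅ 0.

H_0 ≅ Z,  H_1 ≅ Z ⊕ Z_2,  H_2 = 0.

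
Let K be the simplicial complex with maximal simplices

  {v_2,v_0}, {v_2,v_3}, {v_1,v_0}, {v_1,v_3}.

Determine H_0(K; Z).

H_0 ≅ Z.

Take the total order v_0 < v_1 < v_2 < v_3 on the vertex set. Then K (dimension 1) consists of the simplices:

  0-simplices (4): [v_0], [v_1], [v_2], [v_3]
  1-simplices (4): [v_0,v_1], [v_0,v_2], [v_1,v_3], [v_2,v_3]

giving chain groups C_0 ≅ Z^4, C_1 ≅ Z^4.

Boundary ∂_1: C_1 → C_0 is given by ∂[p,q] = [q] − [p].
This gives a 4×4 integer matrix of rank 3; reducing to Smith normal form yields diagonal entries (1,1,1).

Now H_k = ker ∂_k / im ∂_{k+1}, so:

  H_0: rank C_0 − rank ∂_1 = 4 − 3 = 1, and the invariant factors of ∂_1 are all 1, so H_0 ≅ Z.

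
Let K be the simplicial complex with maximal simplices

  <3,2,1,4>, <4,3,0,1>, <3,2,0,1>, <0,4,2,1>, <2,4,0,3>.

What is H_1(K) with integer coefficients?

Order the vertices as 0 < 1 < 2 < 3 < 4. Listing each simplex with vertices in this order, K has dimension 3 with simplices:

  0-simplices (5): [0], [1], [2], [3], [4]
  1-simplices (10): [0,1], [0,2], [0,3], [0,4], [1,2], [1,3], [1,4], [2,3], [2,4], [3,4]
  2-simplices (10): [0,1,2], [0,1,3], [0,1,4], [0,2,3], [0,2,4], [0,3,4], [1,2,3], [1,2,4], [1,3,4], [2,3,4]
  3-simplices (5): [0,1,2,3], [0,1,2,4], [0,1,3,4], [0,2,3,4], [1,2,3,4]

Hence C_0 ≅ Z^5, C_1 ≅ Z^10, C_2 ≅ Z^10, C_3 ≅ Z^5.

∂_1: C_1 → C_0 sends each edge [p,q] (with p < q) to q − p. For instance
  ∂[0,4] = [4] − [0].
The resulting 5×10 matrix has rank 4, and its Smith normal form has invariant factors (1,1,1,1).

∂_2: C_2 → C_1 acts by ∂[p,q,r] = [q,r] − [p,r] + [p,q]. For instance
  ∂[2,3,4] = [3,4] − [2,4] + [2,3],
  ∂[1,2,3] = [2,3] − [1,3] + [1,2].
This gives a 10×10 integer matrix of rank 6; reducing to Smith normal form yields diagonal entries (1,1,1,1,1,1).

∂_3: C_3 → C_2 sends each 3-simplex σ to the alternating sum Σ_i (−1)^i (σ with its i-th vertex removed). For instance
  ∂[1,2,3,4] = [2,3,4] − [1,3,4] + [1,2,4] − [1,2,3],
  ∂[0,1,2,4] = [1,2,4] − [0,2,4] + [0,1,4] − [0,1,2].
The 10×5 boundary matrix has rank 4 and Smith normal form diag(1,1,1,1).

Computing H_k = (kernel of ∂_k) / (image of ∂_{k+1}):

  H_1: rank ker ∂_1 − rank ∂_2 = (10 − 4) − 6 = 0, and the invariant factors of ∂_2 are all 1, so H_1 = 0.

H_1 = 0.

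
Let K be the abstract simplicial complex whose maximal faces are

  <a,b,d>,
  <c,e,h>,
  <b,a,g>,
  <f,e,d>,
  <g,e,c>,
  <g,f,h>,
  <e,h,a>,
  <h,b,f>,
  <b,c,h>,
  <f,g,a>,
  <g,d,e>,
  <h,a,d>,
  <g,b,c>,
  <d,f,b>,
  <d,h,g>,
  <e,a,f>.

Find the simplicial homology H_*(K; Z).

H_0 ≅ Z,  H_1 ≅ Z^2,  H_2 ≅ Z.

Fix the vertex order a < b < c < d < e < f < g < h and write every simplex with vertices in increasing order. Then dim K = 2 and the simplices of K are:

  0-simplices (8): a, b, c, d, e, f, g, h
  1-simplices (24): ab, ad, ae, af, ag, ah, bc, bd, bf, bg, bh, ce, cg, ch, de, df, dg, dh, ef, eg, eh, fg, fh, gh
  2-simplices (16): abd, abg, adh, aef, aeh, afg, bcg, bch, bdf, bfh, ceg, ceh, def, deg, dgh, fgh

Hence C_0 ≅ Z^8, C_1 ≅ Z^24, C_2 ≅ Z^16.

∂_1: C_1 → C_0 sends each edge [p,q] (with p < q) to q − p. For instance
  ∂bd = d − b.
This gives a 8×24 integer matrix of rank 7; reducing to Smith normal form yields diagonal entries (1,1,1,1,1,1,1).

The boundary map ∂_2: C_2 → C_1 acts by ∂[p,q,r] = [q,r] − [p,r] + [p,q]. For instance
  ∂def = ef − df + de,
  ∂ceg = eg − cg + ce.
The 24×16 boundary matrix has rank 15 and Smith normal form diag(1,1,1,1,1,1,1,1,1,1,1,1,1,1,1).

Computing H_k = (kernel of ∂_k) / (image of ∂_{k+1}):

  H_0: rank C_0 − rank ∂_1 = 8 − 7 = 1, and the invariant factors of ∂_1 are all 1, so H_0 ≅ Z.
  H_1: rank ker ∂_1 − rank ∂_2 = (24 − 7) − 15 = 2, and the invariant factors of ∂_2 are all 1, so H_1 ≅ Z^2.
  H_2: rank ker ∂_2 − rank ∂_3 = (16 − 15) − 0 = 1, and there is no ∂_3, so H_2 ≅ Z.

(K is a triangulation of the torus T^2.)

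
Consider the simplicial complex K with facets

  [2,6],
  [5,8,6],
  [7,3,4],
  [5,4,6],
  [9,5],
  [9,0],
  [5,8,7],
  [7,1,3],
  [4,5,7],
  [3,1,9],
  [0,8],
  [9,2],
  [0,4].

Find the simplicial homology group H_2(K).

Fix the vertex order 0 < 1 < 2 < 3 < 4 < 5 < 6 < 7 < 8 < 9 and write every simplex with vertices in increasing order. Then dim K = 2 and the simplices of K are:

  0-simplices (10): [0], [1], [2], [3], [4], [5], [6], [7], [8], [9]
  1-simplices (20): [0,4], [0,8], [0,9], [1,3], [1,7], [1,9], [2,6], [2,9], [3,4], [3,7], [3,9], [4,5], [4,6], [4,7], [5,6], [5,7], [5,8], [5,9], [6,8], [7,8]
  2-simplices (7): [1,3,7], [1,3,9], [3,4,7], [4,5,6], [4,5,7], [5,6,8], [5,7,8]

giving chain groups C_0 ≅ Z^10, C_1 ≅ Z^20, C_2 ≅ Z^7.

The boundary map ∂_1: C_1 → C_0 sends each edge [p,q] (with p < q) to q − p. For instance
  ∂[7,8] = [8] − [7].
This gives a 10×20 integer matrix of rank 9; reducing to Smith normal form yields diagonal entries (1,1,1,1,1,1,1,1,1).

The boundary map ∂_2: C_2 → C_1 acts by ∂[p,q,r] = [q,r] − [p,r] + [p,q]. For instance
  ∂[4,5,7] = [5,7] − [4,7] + [4,5],
  ∂[5,6,8] = [6,8] − [5,8] + [5,6].
The 20×7 boundary matrix has rank 7 and Smith normal form diag(1,1,1,1,1,1,1).

Computing H_k = (kernel of ∂_k) / (image of ∂_{k+1}):

  H_2: rank ker ∂_2 − rank ∂_3 = (7 − 7) − 0 = 0, and there is no ∂_3, so H_2 = 0.

H_2 ≅ 0.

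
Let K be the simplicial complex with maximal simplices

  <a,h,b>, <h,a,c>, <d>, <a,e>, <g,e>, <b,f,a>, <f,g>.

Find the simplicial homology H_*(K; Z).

We work with the vertex ordering a < b < c < d < e < f < g < h. The simplices of K, each written with vertices in increasing order, are:

  0-simplices (8): a, b, c, d, e, f, g, h
  1-simplices (10): ab, ac, ae, af, ah, bf, bh, ch, eg, fg
  2-simplices (3): abf, abh, ach

giving chain groups C_0 ≅ Z^8, C_1 ≅ Z^10, C_2 ≅ Z^3.

∂_1: C_1 → C_0 maps an edge to its endpoints' difference, ∂[p,q] = q − p. For instance
  ∂ch = h − c.
The resulting 8×10 matrix has rank 6, and its Smith normal form has invariant factors (1,1,1,1,1,1).

Boundary ∂_2: C_2 → C_1 acts by ∂[p,q,r] = [q,r] − [p,r] + [p,q]. For instance
  ∂ach = ch − ah + ac,
  ∂abf = bf − af + ab.
The 10×3 boundary matrix has rank 3 and Smith normal form diag(1,1,1).

From H_k ≅ ker(∂_k) / im(∂_{k+1}) we obtain:

  H_0: rank C_0 − rank ∂_1 = 8 − 6 = 2, and the invariant factors of ∂_1 are all 1, so H_0 ≅ Z^2.
  H_1: rank ker ∂_1 − rank ∂_2 = (10 − 6) − 3 = 1, and the invariant factors of ∂_2 are all 1, so H_1 ≅ Z.
  H_2: rank ker ∂_2 − rank ∂_3 = (3 − 3) − 0 = 0, and there is no ∂_3, so H_2 ≅ 0.

As a check, the Euler characteristic is 8 − 10 + 3 = 1, which agrees with 2 − 1 + 0 = 1.

H_0 = Z^2,  H_1 = Z,  H_2 = 0.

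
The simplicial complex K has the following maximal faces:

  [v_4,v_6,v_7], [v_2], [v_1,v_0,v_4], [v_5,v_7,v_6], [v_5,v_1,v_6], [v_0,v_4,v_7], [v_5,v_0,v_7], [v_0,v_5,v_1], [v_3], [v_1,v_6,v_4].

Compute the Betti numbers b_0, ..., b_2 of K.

b_0 = 3, b_1 = 0, b_2 = 1.

Order the vertices as v_0 < v_1 < v_2 < v_3 < v_4 < v_5 < v_6 < v_7. Listing each simplex with vertices in this order, K has dimension 2 with simplices:

  0-simplices (8): [v_0], [v_1], [v_2], [v_3], [v_4], [v_5], [v_6], [v_7]
  1-simplices (12): [v_0,v_1], [v_0,v_4], [v_0,v_5], [v_0,v_7], [v_1,v_4], [v_1,v_5], [v_1,v_6], [v_4,v_6], [v_4,v_7], [v_5,v_6], [v_5,v_7], [v_6,v_7]
  2-simplices (8): [v_0,v_1,v_4], [v_0,v_1,v_5], [v_0,v_4,v_7], [v_0,v_5,v_7], [v_1,v_4,v_6], [v_1,v_5,v_6], [v_4,v_6,v_7], [v_5,v_6,v_7]

Hence C_0 ≅ Z^8, C_1 ≅ Z^12, C_2 ≅ Z^8.

The boundary map ∂_1: C_1 → C_0 maps an edge to its endpoints' difference, ∂[p,q] = q − p. For instance
  ∂[v_0,v_1] = [v_1] − [v_0].
The resulting 8×12 matrix has rank 5, and its Smith normal form has invariant factors (1,1,1,1,1).

The boundary map ∂_2: C_2 → C_1 sends each 2-simplex [p,q,r] to [q,r] − [p,r] + [p,q]. For instance
  ∂[v_0,v_1,v_4] = [v_1,v_4] − [v_0,v_4] + [v_0,v_1],
  ∂[v_0,v_1,v_5] = [v_1,v_5] − [v_0,v_5] + [v_0,v_1].
The resulting 12×8 matrix has rank 7, and its Smith normal form has invariant factors (1,1,1,1,1,1,1).

Reading off H_k = ker ∂_k / im ∂_{k+1}:

  H_0: rank C_0 − rank ∂_1 = 8 − 5 = 3, and the invariant factors of ∂_1 are all 1, so H_0 = Z^3.
  H_1: rank ker ∂_1 − rank ∂_2 = (12 − 5) − 7 = 0, and the invariant factors of ∂_2 are all 1, so H_1 = 0.
  H_2: rank ker ∂_2 − rank ∂_3 = (8 − 7) − 0 = 1, and there is no ∂_3, so H_2 = Z.

Hence the Betti numbers are b_0 = 3, b_1 = 0, b_2 = 1.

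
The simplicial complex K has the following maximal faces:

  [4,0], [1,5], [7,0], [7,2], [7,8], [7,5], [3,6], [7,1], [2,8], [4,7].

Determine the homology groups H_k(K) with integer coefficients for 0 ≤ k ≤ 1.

Order the vertices as 0 < 1 < 2 < 3 < 4 < 5 < 6 < 7 < 8. Listing each simplex with vertices in this order, K has dimension 1 with simplices:

  0-simplices (9): [0], [1], [2], [3], [4], [5], [6], [7], [8]
  1-simplices (10): [0,4], [0,7], [1,5], [1,7], [2,7], [2,8], [3,6], [4,7], [5,7], [7,8]

giving chain groups C_0 ≅ Z^9, C_1 ≅ Z^10.

The boundary map ∂_1: C_1 → C_0 sends each edge [p,q] (with p < q) to q − p. For instance
  ∂[2,8] = [8] − [2].
The resulting 9×10 matrix has rank 7, and its Smith normal form has invariant factors (1,1,1,1,1,1,1).

Computing H_k = (kernel of ∂_k) / (image of ∂_{k+1}):

  H_0: rank C_0 − rank ∂_1 = 9 − 7 = 2, and the invariant factors of ∂_1 are all 1, so H_0 ≅ Z^2.
  H_1: rank ker ∂_1 − rank ∂_2 = (10 − 7) − 0 = 3, and there is no ∂_2, so H_1 ≅ Z^3.

H_0 = Z^2,  H_1 = Z^3.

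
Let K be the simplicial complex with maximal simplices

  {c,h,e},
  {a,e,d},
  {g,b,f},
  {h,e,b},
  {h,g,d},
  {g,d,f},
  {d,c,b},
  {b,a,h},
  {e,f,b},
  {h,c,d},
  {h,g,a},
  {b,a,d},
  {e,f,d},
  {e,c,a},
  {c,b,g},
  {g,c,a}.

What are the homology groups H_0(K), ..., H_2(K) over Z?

Fix the vertex order a < b < c < d < e < f < g < h and write every simplex with vertices in increasing order. Then dim K = 2 and the simplices of K are:

  0-simplices (8): a, b, c, d, e, f, g, h
  1-simplices (24): ab, ac, ad, ae, ag, ah, bc, bd, be, bf, bg, bh, cd, ce, cg, ch, de, df, dg, dh, ef, eh, fg, gh
  2-simplices (16): abd, abh, ace, acg, ade, agh, bcd, bcg, bef, beh, bfg, cdh, ceh, def, dfg, dgh

so the chain groups are C_0 ≅ Z^8, C_1 ≅ Z^24, C_2 ≅ Z^16.

∂_1: C_1 → C_0 sends each edge [p,q] (with p < q) to q − p.
The 8×24 boundary matrix has rank 7 and Smith normal form diag(1,1,1,1,1,1,1).

The boundary map ∂_2: C_2 → C_1 acts by ∂[p,q,r] = [q,r] − [p,r] + [p,q]. For instance
  ∂abd = bd − ad + ab,
  ∂cdh = dh − ch + cd.
This gives a 24×16 integer matrix of rank 15; reducing to Smith normal form yields diagonal entries (1,1,1,1,1,1,1,1,1,1,1,1,1,1,1).

Computing H_k = (kernel of ∂_k) / (image of ∂_{k+1}):

  H_0: rank C_0 − rank ∂_1 = 8 − 7 = 1, and the invariant factors of ∂_1 are all 1, so H_0 = Z.
  H_1: rank ker ∂_1 − rank ∂_2 = (24 − 7) − 15 = 2, and the invariant factors of ∂_2 are all 1, so H_1 = Z^2.
  H_2: rank ker ∂_2 − rank ∂_3 = (16 − 15) − 0 = 1, and there is no ∂_3, so H_2 = Z.

As a check, the Euler characteristic is 8 − 24 + 16 = 0, which agrees with 1 − 2 + 1 = 0.
(K is a triangulation of the torus T^2.)

H_0 ≅ Z,  H_1 ≅ Z^2,  H_2 ≅ Z.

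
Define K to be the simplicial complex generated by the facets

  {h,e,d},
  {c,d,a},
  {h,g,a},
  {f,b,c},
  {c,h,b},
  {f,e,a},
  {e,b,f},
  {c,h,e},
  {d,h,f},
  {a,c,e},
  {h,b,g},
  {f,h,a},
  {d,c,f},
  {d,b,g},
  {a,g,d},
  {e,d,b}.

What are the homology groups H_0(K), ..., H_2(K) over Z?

Fix the vertex order a < b < c < d < e < f < g < h and write every simplex with vertices in increasing order. Then dim K = 2 and the simplices of K are:

  0-simplices (8): a, b, c, d, e, f, g, h
  1-simplices (24): ac, ad, ae, af, ag, ah, bc, bd, be, bf, bg, bh, cd, ce, cf, ch, de, df, dg, dh, ef, eh, fh, gh
  2-simplices (16): acd, ace, adg, aef, afh, agh, bcf, bch, bde, bdg, bef, bgh, cdf, ceh, deh, dfh

so the chain groups are C_0 ≅ Z^8, C_1 ≅ Z^24, C_2 ≅ Z^16.

∂_1: C_1 → C_0 sends each edge [p,q] (with p < q) to q − p. For instance
  ∂be = e − b.
The resulting 8×24 matrix has rank 7, and its Smith normal form has invariant factors (1,1,1,1,1,1,1).

Boundary ∂_2: C_2 → C_1 sends each 2-simplex [p,q,r] to [q,r] − [p,r] + [p,q]. For instance
  ∂ceh = eh − ch + ce,
  ∂acd = cd − ad + ac.
The 24×16 boundary matrix has rank 15 and Smith normal form diag(1,1,1,1,1,1,1,1,1,1,1,1,1,1,1).

Reading off H_k = ker ∂_k / im ∂_{k+1}:

  H_0: rank C_0 − rank ∂_1 = 8 − 7 = 1, and the invariant factors of ∂_1 are all 1, so H_0 ≅ Z.
  H_1: rank ker ∂_1 − rank ∂_2 = (24 − 7) − 15 = 2, and the invariant factors of ∂_2 are all 1, so H_1 ≅ Z^2.
  H_2: rank ker ∂_2 − rank ∂_3 = (16 − 15) − 0 = 1, and there is no ∂_3, so H_2 ≅ Z.

As a check, the Euler characteristic is 8 − 24 + 16 = 0, which agrees with 1 − 2 + 1 = 0.
(K is a triangulation of the torus T^2.)

H_0 ≅ Z,  H_1 ≅ Z^2,  H_2 ≅ Z.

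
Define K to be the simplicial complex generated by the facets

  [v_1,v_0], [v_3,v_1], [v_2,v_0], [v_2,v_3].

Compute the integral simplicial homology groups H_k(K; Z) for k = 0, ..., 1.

K has 4 vertices, 4 edges.
rank ∂_0 = 0, rank ∂_1 = 3 ⇒ b_0 = 4 − 0 − 3 = 1; all invariant factors of ∂_1 are 1 so no torsion. So H_0 = Z.
rank ∂_1 = 3, rank ∂_2 = 0 ⇒ b_1 = 4 − 3 − 0 = 1. So H_1 = Z.

H_0 ≅ Z,  H_1 ≅ Z.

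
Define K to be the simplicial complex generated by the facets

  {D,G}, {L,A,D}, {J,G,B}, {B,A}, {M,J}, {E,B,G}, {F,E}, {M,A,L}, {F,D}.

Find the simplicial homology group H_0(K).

Fix the vertex order A < B < D < E < F < G < J < L < M and write every simplex with vertices in increasing order. Then dim K = 2 and the simplices of K are:

  0-simplices (9): A, B, D, E, F, G, J, L, M
  1-simplices (15): AB, AD, AL, AM, BE, BG, BJ, DF, DG, DL, EF, EG, GJ, JM, LM
  2-simplices (4): ADL, ALM, BEG, BGJ

Hence C_0 ≅ Z^9, C_1 ≅ Z^15, C_2 ≅ Z^4.

The boundary map ∂_1: C_1 → C_0 is given by ∂[p,q] = [q] − [p]. For instance
  ∂AD = D − A.
The resulting 9×15 matrix has rank 8, and its Smith normal form has invariant factors (1,1,1,1,1,1,1,1).

The boundary map ∂_2: C_2 → C_1 maps a triangle to the signed sum of its edges. For instance
  ∂BEG = EG − BG + BE,
  ∂BGJ = GJ − BJ + BG.
The resulting 15×4 matrix has rank 4, and its Smith normal form has invariant factors (1,1,1,1).

Computing H_k = (kernel of ∂_k) / (image of ∂_{k+1}):

  H_0: rank C_0 − rank ∂_1 = 9 − 8 = 1, and the invariant factors of ∂_1 are all 1, so H_0 = Z.

H_0 ≅ Z.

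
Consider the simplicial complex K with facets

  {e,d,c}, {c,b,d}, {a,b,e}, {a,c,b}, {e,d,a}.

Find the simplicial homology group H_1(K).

H_1 ≅ Z.

We work with the vertex ordering a < b < c < d < e. The simplices of K, each written with vertices in increasing order, are:

  0-simplices (5): a, b, c, d, e
  1-simplices (10): ab, ac, ad, ae, bc, bd, be, cd, ce, de
  2-simplices (5): abc, abe, ade, bcd, cde

giving chain groups C_0 ≅ Z^5, C_1 ≅ Z^10, C_2 ≅ Z^5.

∂_1: C_1 → C_0 maps an edge to its endpoints' difference, ∂[p,q] = q − p.
The 5×10 boundary matrix has rank 4 and Smith normal form diag(1,1,1,1).

The boundary map ∂_2: C_2 → C_1 acts by ∂[p,q,r] = [q,r] − [p,r] + [p,q]. For instance
  ∂abc = bc − ac + ab,
  ∂bcd = cd − bd + bc.
As a 10×5 matrix over Z this has rank 5, with invariant factors (1,1,1,1,1).

Computing H_k = (kernel of ∂_k) / (image of ∂_{k+1}):

  H_1: rank ker ∂_1 − rank ∂_2 = (10 − 4) − 5 = 1, and the invariant factors of ∂_2 are all 1, so H_1 = Z.

(K is a triangulation of the Möbius band.)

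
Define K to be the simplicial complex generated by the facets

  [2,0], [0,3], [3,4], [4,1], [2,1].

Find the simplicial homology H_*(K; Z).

H_0 ≅ Z,  H_1 ≅ Z.

Order the vertices as 0 < 1 < 2 < 3 < 4. Listing each simplex with vertices in this order, K has dimension 1 with simplices:

  0-simplices (5): [0], [1], [2], [3], [4]
  1-simplices (5): [0,2], [0,3], [1,2], [1,4], [3,4]

Hence C_0 ≅ Z^5, C_1 ≅ Z^5.

∂_1: C_1 → C_0 is given by ∂[p,q] = [q] − [p].
The 5×5 boundary matrix has rank 4 and Smith normal form diag(1,1,1,1).

Reading off H_k = ker ∂_k / im ∂_{k+1}:

  H_0: rank C_0 − rank ∂_1 = 5 − 4 = 1, and the invariant factors of ∂_1 are all 1, so H_0 ≅ Z.
  H_1: rank ker ∂_1 − rank ∂_2 = (5 − 4) − 0 = 1, and there is no ∂_2, so H_1 ≅ Z.

As a check, the Euler characteristic is 5 − 5 = 0, which agrees with 1 − 1 = 0.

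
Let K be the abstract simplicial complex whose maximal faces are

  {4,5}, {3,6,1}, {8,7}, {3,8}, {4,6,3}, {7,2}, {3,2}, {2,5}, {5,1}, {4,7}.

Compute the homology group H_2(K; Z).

H_2 ≅ 0.

Order the vertices as 1 < 2 < 3 < 4 < 5 < 6 < 7 < 8. Listing each simplex with vertices in this order, K has dimension 2 with simplices:

  0-simplices (8): [1], [2], [3], [4], [5], [6], [7], [8]
  1-simplices (13): [1,3], [1,5], [1,6], [2,3], [2,5], [2,7], [3,4], [3,6], [3,8], [4,5], [4,6], [4,7], [7,8]
  2-simplices (2): [1,3,6], [3,4,6]

so the chain groups are C_0 ≅ Z^8, C_1 ≅ Z^13, C_2 ≅ Z^2.

Boundary ∂_1: C_1 → C_0 is given by ∂[p,q] = [q] − [p]. For instance
  ∂[1,3] = [3] − [1].
The resulting 8×13 matrix has rank 7, and its Smith normal form has invariant factors (1,1,1,1,1,1,1).

The boundary map ∂_2: C_2 → C_1 sends each 2-simplex [p,q,r] to [q,r] − [p,r] + [p,q]. For instance
  ∂[1,3,6] = [3,6] − [1,6] + [1,3],
  ∂[3,4,6] = [4,6] − [3,6] + [3,4].
This gives a 13×2 integer matrix of rank 2; reducing to Smith normal form yields diagonal entries (1,1).

From H_k ≅ ker(∂_k) / im(∂_{k+1}) we obtain:

  H_2: rank ker ∂_2 − rank ∂_3 = (2 − 2) − 0 = 0, and there is no ∂_3, so H_2 ≅ 0.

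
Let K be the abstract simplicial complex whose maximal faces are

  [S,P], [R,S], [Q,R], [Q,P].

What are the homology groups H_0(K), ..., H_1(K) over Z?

We work with the vertex ordering P < Q < R < S. The simplices of K, each written with vertices in increasing order, are:

  0-simplices (4): P, Q, R, S
  1-simplices (4): PQ, PS, QR, RS

Hence C_0 ≅ Z^4, C_1 ≅ Z^4.

∂_1: C_1 → C_0 is given by ∂[p,q] = [q] − [p]. For instance
  ∂PS = S − P.
The 4×4 boundary matrix has rank 3 and Smith normal form diag(1,1,1).

Now H_k = ker ∂_k / im ∂_{k+1}, so:

  H_0: rank C_0 − rank ∂_1 = 4 − 3 = 1, and the invariant factors of ∂_1 are all 1, so H_0 = Z.
  H_1: rank ker ∂_1 − rank ∂_2 = (4 − 3) − 0 = 1, and there is no ∂_2, so H_1 = Z.

(K is a triangulation of the circle S^1.)

H_0 ≅ Z,  H_1 ≅ Z.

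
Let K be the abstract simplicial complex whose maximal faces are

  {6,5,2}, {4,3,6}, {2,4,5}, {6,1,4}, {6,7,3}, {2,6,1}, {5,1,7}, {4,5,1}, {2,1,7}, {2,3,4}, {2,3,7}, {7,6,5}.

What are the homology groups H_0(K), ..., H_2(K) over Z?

H_0 ≅ Z,  H_1 ≅ Z/2,  H_2 = 0.

K has 7 vertices, 18 edges, 12 triangles.
rank ∂_0 = 0, rank ∂_1 = 6 ⇒ b_0 = 7 − 0 − 6 = 1; all invariant factors of ∂_1 are 1 so no torsion. So H_0 ≅ Z.
rank ∂_1 = 6, rank ∂_2 = 12 ⇒ b_1 = 18 − 6 − 12 = 0; ∂_2 has invariant factor(s) [2] giving torsion. So H_1 ≅ Z/2.
rank ∂_2 = 12, rank ∂_3 = 0 ⇒ b_2 = 12 − 12 − 0 = 0. So H_2 ≅ 0.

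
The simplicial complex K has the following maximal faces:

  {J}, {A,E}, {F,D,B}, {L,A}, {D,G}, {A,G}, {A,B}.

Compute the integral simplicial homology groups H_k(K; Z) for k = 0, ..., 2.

H_0 ≅ Z^2,  H_1 ≅ Z,  H_2 = 0.

We work with the vertex ordering A < B < D < E < F < G < J < L. The simplices of K, each written with vertices in increasing order, are:

  0-simplices (8): A, B, D, E, F, G, J, L
  1-simplices (8): AB, AE, AG, AL, BD, BF, DF, DG
  2-simplices (1): BDF

so the chain groups are C_0 ≅ Z^8, C_1 ≅ Z^8, C_2 ≅ Z^1.

∂_1: C_1 → C_0 sends each edge [p,q] (with p < q) to q − p.
The 8×8 boundary matrix has rank 6 and Smith normal form diag(1,1,1,1,1,1).

The boundary map ∂_2: C_2 → C_1 maps a triangle to the signed sum of its edges. For instance
  ∂BDF = DF − BF + BD.
The resulting 8×1 matrix has rank 1, and its Smith normal form has invariant factors (1).

From H_k ≅ ker(∂_k) / im(∂_{k+1}) we obtain:

  H_0: rank C_0 − rank ∂_1 = 8 − 6 = 2, and the invariant factors of ∂_1 are all 1, so H_0 ≅ Z^2.
  H_1: rank ker ∂_1 − rank ∂_2 = (8 − 6) − 1 = 1, and the invariant factors of ∂_2 are all 1, so H_1 ≅ Z.
  H_2: rank ker ∂_2 − rank ∂_3 = (1 − 1) − 0 = 0, and there is no ∂_3, so H_2 ≅ 0.

As a check, the Euler characteristic is 8 − 8 + 1 = 1, which agrees with 2 − 1 + 0 = 1.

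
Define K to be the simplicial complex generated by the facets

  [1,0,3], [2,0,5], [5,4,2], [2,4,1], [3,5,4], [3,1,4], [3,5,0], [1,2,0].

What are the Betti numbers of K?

b_0 = 1, b_1 = 0, b_2 = 1.

Take the total order 0 < 1 < 2 < 3 < 4 < 5 on the vertex set. Then K (dimension 2) consists of the simplices:

  0-simplices (6): [0], [1], [2], [3], [4], [5]
  1-simplices (12): [0,1], [0,2], [0,3], [0,5], [1,2], [1,3], [1,4], [2,4], [2,5], [3,4], [3,5], [4,5]
  2-simplices (8): [0,1,2], [0,1,3], [0,2,5], [0,3,5], [1,2,4], [1,3,4], [2,4,5], [3,4,5]

Hence C_0 ≅ Z^6, C_1 ≅ Z^12, C_2 ≅ Z^8.

The boundary map ∂_1: C_1 → C_0 sends each edge [p,q] (with p < q) to q − p. For instance
  ∂[1,4] = [4] − [1].
The resulting 6×12 matrix has rank 5, and its Smith normal form has invariant factors (1,1,1,1,1).

The boundary map ∂_2: C_2 → C_1 maps a triangle to the signed sum of its edges. For instance
  ∂[0,1,3] = [1,3] − [0,3] + [0,1],
  ∂[0,2,5] = [2,5] − [0,5] + [0,2].
As a 12×8 matrix over Z this has rank 7, with invariant factors (1,1,1,1,1,1,1).

Now H_k = ker ∂_k / im ∂_{k+1}, so:

  H_0: rank C_0 − rank ∂_1 = 6 − 5 = 1, and the invariant factors of ∂_1 are all 1, so H_0 = Z.
  H_1: rank ker ∂_1 − rank ∂_2 = (12 − 5) − 7 = 0, and the invariant factors of ∂_2 are all 1, so H_1 = 0.
  H_2: rank ker ∂_2 − rank ∂_3 = (8 − 7) − 0 = 1, and there is no ∂_3, so H_2 = Z.

Hence the Betti numbers are b_0 = 1, b_1 = 0, b_2 = 1.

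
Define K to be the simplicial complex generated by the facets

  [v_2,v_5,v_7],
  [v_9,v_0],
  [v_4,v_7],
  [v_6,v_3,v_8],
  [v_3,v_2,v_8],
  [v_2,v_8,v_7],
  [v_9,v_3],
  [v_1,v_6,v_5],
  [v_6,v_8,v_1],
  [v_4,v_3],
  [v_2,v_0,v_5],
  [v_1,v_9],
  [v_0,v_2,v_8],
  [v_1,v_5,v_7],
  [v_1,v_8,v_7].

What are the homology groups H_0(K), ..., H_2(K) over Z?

We work with the vertex ordering v_0 < v_1 < v_2 < v_3 < v_4 < v_5 < v_6 < v_7 < v_8 < v_9. The simplices of K, each written with vertices in increasing order, are:

  0-simplices (10): [v_0], [v_1], [v_2], [v_3], [v_4], [v_5], [v_6], [v_7], [v_8], [v_9]
  1-simplices (22): (22 of them)
  2-simplices (10): [v_0,v_2,v_5], [v_0,v_2,v_8], [v_1,v_5,v_6], [v_1,v_5,v_7], [v_1,v_6,v_8], [v_1,v_7,v_8], [v_2,v_3,v_8], [v_2,v_5,v_7], [v_2,v_7,v_8], [v_3,v_6,v_8]

giving chain groups C_0 ≅ Z^10, C_1 ≅ Z^22, C_2 ≅ Z^10.

∂_1: C_1 → C_0 sends each edge [p,q] (with p < q) to q − p.
As a 10×22 matrix over Z this has rank 9, with invariant factors (1,1,1,1,1,1,1,1,1).

The boundary map ∂_2: C_2 → C_1 sends each 2-simplex [p,q,r] to [q,r] − [p,r] + [p,q]. For instance
  ∂[v_3,v_6,v_8] = [v_6,v_8] − [v_3,v_8] + [v_3,v_6],
  ∂[v_0,v_2,v_5] = [v_2,v_5] − [v_0,v_5] + [v_0,v_2].
The resulting 22×10 matrix has rank 10, and its Smith normal form has invariant factors (1,1,1,1,1,1,1,1,1,1).

Reading off H_k = ker ∂_k / im ∂_{k+1}:

  H_0: rank C_0 − rank ∂_1 = 10 − 9 = 1, and the invariant factors of ∂_1 are all 1, so H_0 = Z.
  H_1: rank ker ∂_1 − rank ∂_2 = (22 − 9) − 10 = 3, and the invariant factors of ∂_2 are all 1, so H_1 = Z^3.
  H_2: rank ker ∂_2 − rank ∂_3 = (10 − 10) − 0 = 0, and there is no ∂_3, so H_2 = 0.

H_0 = Z,  H_1 = Z^3,  H_2 = 0.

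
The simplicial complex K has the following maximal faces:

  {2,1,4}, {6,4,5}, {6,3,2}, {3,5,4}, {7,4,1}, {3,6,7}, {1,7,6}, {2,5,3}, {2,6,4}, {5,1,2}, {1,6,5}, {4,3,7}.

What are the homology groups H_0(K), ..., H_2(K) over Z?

H_0 = Z,  H_1 = Z/2,  H_2 = 0.

Order the vertices as 1 < 2 < 3 < 4 < 5 < 6 < 7. Listing each simplex with vertices in this order, K has dimension 2 with simplices:

  0-simplices (7): [1], [2], [3], [4], [5], [6], [7]
  1-simplices (18): [1,2], [1,4], [1,5], [1,6], [1,7], [2,3], [2,4], [2,5], [2,6], [3,4], [3,5], [3,6], [3,7], [4,5], [4,6], [4,7], [5,6], [6,7]
  2-simplices (12): [1,2,4], [1,2,5], [1,4,7], [1,5,6], [1,6,7], [2,3,5], [2,3,6], [2,4,6], [3,4,5], [3,4,7], [3,6,7], [4,5,6]

so the chain groups are C_0 ≅ Z^7, C_1 ≅ Z^18, C_2 ≅ Z^12.

∂_1: C_1 → C_0 sends each edge [p,q] (with p < q) to q − p. For instance
  ∂[4,7] = [7] − [4].
The resulting 7×18 matrix has rank 6, and its Smith normal form has invariant factors (1,1,1,1,1,1).

∂_2: C_2 → C_1 sends each 2-simplex [p,q,r] to [q,r] − [p,r] + [p,q]. For instance
  ∂[3,4,5] = [4,5] − [3,5] + [3,4],
  ∂[1,5,6] = [5,6] − [1,6] + [1,5].
The 18×12 boundary matrix has rank 12 and Smith normal form diag(1,1,1,1,1,1,1,1,1,1,1,2).

Now H_k = ker ∂_k / im ∂_{k+1}, so:

  H_0: rank C_0 − rank ∂_1 = 7 − 6 = 1, and the invariant factors of ∂_1 are all 1, so H_0 = Z.
  H_1: rank ker ∂_1 − rank ∂_2 = (18 − 6) − 12 = 0, and ∂_2 has invariant factor 2 > 1, so H_1 = Z/2.
  H_2: rank ker ∂_2 − rank ∂_3 = (12 − 12) − 0 = 0, and there is no ∂_3, so H_2 = 0.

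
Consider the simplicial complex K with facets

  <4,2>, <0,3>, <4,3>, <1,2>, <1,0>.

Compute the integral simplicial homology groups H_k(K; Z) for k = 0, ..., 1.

H_0 = Z,  H_1 = Z.

Order the vertices as 0 < 1 < 2 < 3 < 4. Listing each simplex with vertices in this order, K has dimension 1 with simplices:

  0-simplices (5): [0], [1], [2], [3], [4]
  1-simplices (5): [0,1], [0,3], [1,2], [2,4], [3,4]

giving chain groups C_0 ≅ Z^5, C_1 ≅ Z^5.

Boundary ∂_1: C_1 → C_0 is given by ∂[p,q] = [q] − [p]. For instance
  ∂[0,3] = [3] − [0].
The resulting 5×5 matrix has rank 4, and its Smith normal form has invariant factors (1,1,1,1).

Computing H_k = (kernel of ∂_k) / (image of ∂_{k+1}):

  H_0: rank C_0 − rank ∂_1 = 5 − 4 = 1, and the invariant factors of ∂_1 are all 1, so H_0 ≅ Z.
  H_1: rank ker ∂_1 − rank ∂_2 = (5 − 4) − 0 = 1, and there is no ∂_2, so H_1 ≅ Z.

As a check, the Euler characteristic is 5 − 5 = 0, which agrees with 1 − 1 = 0.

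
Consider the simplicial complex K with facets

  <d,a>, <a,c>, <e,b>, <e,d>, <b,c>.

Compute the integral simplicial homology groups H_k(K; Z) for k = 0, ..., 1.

Take the total order a < b < c < d < e on the vertex set. Then K (dimension 1) consists of the simplices:

  0-simplices (5): a, b, c, d, e
  1-simplices (5): ac, ad, bc, be, de

Hence C_0 ≅ Z^5, C_1 ≅ Z^5.

∂_1: C_1 → C_0 is given by ∂[p,q] = [q] − [p].
This gives a 5×5 integer matrix of rank 4; reducing to Smith normal form yields diagonal entries (1,1,1,1).

Now H_k = ker ∂_k / im ∂_{k+1}, so:

  H_0: rank C_0 − rank ∂_1 = 5 − 4 = 1, and the invariant factors of ∂_1 are all 1, so H_0 ≅ Z.
  H_1: rank ker ∂_1 − rank ∂_2 = (5 − 4) − 0 = 1, and there is no ∂_2, so H_1 ≅ Z.

(K is a triangulation of the circle S^1.)

H_0 ≅ Z,  H_1 ≅ Z.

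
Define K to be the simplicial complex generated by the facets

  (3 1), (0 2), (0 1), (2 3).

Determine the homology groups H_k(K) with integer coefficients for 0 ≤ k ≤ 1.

Take the total order 0 < 1 < 2 < 3 on the vertex set. Then K (dimension 1) consists of the simplices:

  0-simplices (4): [0], [1], [2], [3]
  1-simplices (4): [0,1], [0,2], [1,3], [2,3]

giving chain groups C_0 ≅ Z^4, C_1 ≅ Z^4.

∂_1: C_1 → C_0 maps an edge to its endpoints' difference, ∂[p,q] = q − p. For instance
  ∂[0,2] = [2] − [0].
This gives a 4×4 integer matrix of rank 3; reducing to Smith normal form yields diagonal entries (1,1,1).

Now H_k = ker ∂_k / im ∂_{k+1}, so:

  H_0: rank C_0 − rank ∂_1 = 4 − 3 = 1, and the invariant factors of ∂_1 are all 1, so H_0 = Z.
  H_1: rank ker ∂_1 − rank ∂_2 = (4 − 3) − 0 = 1, and there is no ∂_2, so H_1 = Z.

(K is a triangulation of the circle S^1.)

H_0 = Z,  H_1 = Z.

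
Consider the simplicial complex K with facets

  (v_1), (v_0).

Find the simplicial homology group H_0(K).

We work with the vertex ordering v_0 < v_1. The simplices of K, each written with vertices in increasing order, are:

  0-simplices (2): [v_0], [v_1]

giving chain groups C_0 ≅ Z^2.

From H_k ≅ ker(∂_k) / im(∂_{k+1}) we obtain:

  H_0: rank C_0 − rank ∂_1 = 2 − 0 = 2, and there is no ∂_1, so H_0 ≅ Z^2.

H_0 ≅ Z^2.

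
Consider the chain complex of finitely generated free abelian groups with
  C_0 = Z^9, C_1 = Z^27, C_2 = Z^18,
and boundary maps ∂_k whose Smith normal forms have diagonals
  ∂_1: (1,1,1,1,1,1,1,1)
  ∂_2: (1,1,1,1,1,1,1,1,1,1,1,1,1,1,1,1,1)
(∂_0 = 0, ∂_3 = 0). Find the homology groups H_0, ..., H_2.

H_0 ≅ Z,  H_1 ≅ Z^2,  H_2 ≅ Z.

H_0: b_0 = 9 − 0 − 8 = 1; torsion from ∂_1 factors > 1: none. So H_0 ≅ Z.
H_1: b_1 = 27 − 8 − 17 = 2; torsion from ∂_2 factors > 1: none. So H_1 ≅ Z^2.
H_2: b_2 = 18 − 17 − 0 = 1; torsion from ∂_3 factors > 1: none. So H_2 ≅ Z.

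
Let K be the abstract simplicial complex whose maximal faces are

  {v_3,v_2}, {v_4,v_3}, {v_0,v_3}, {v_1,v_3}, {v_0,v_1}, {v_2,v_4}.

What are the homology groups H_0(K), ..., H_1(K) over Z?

K has 5 vertices, 6 edges.
rank ∂_0 = 0, rank ∂_1 = 4 ⇒ b_0 = 5 − 0 − 4 = 1; all invariant factors of ∂_1 are 1 so no torsion. So H_0 = Z.
rank ∂_1 = 4, rank ∂_2 = 0 ⇒ b_1 = 6 − 4 − 0 = 2. So H_1 = Z^2.

H_0 = Z,  H_1 = Z^2.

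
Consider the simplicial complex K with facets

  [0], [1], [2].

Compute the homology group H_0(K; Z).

Order the vertices as 0 < 1 < 2. Listing each simplex with vertices in this order, K has dimension 0 with simplices:

  0-simplices (3): [0], [1], [2]

Hence C_0 ≅ Z^3.

From H_k ≅ ker(∂_k) / im(∂_{k+1}) we obtain:

  H_0: rank C_0 − rank ∂_1 = 3 − 0 = 3, and there is no ∂_1, so H_0 = Z^3.

H_0 = Z^3.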